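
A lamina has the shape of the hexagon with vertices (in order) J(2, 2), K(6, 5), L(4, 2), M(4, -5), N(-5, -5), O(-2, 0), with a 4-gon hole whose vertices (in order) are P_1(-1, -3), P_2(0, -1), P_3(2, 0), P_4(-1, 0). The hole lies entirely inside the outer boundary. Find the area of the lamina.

Outer boundary:
Apply the surveyor's formula: 2A = Σ (x_i·y_{i+1} − x_{i+1}·y_i), indices taken mod 6.
Cross-terms: -2, -8, -28, -45, -10, -4  ⇒  Σ = -97
Area = |Σ|/2 = 48.5.
Hole:
Apply the surveyor's formula: 2A = Σ (x_i·y_{i+1} − x_{i+1}·y_i), indices taken mod 4.
Σ = (1) + (2) + (0) + (3) = 6
Area = |Σ|/2 = 3.
Net area = 48.5 − 3 = 45.5.

45.5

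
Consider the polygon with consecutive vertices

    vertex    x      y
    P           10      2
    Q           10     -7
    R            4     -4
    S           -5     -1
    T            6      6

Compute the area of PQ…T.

99

Apply Gauss's area formula: 2A = Σ (x_i·y_{i+1} − x_{i+1}·y_i), indices taken mod 5.
Σ = (-90) + (-12) + (-24) + (-24) + (-48) = -198
Area = |Σ|/2 = 99.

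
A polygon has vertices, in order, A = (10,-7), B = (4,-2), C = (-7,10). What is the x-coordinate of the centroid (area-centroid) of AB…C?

Apply the shoelace formula. First the cross-terms c_i = x_i·y_{i+1} − x_{i+1}·y_i:
  8, 26, -51  ⇒  2A = -17, A = -8.5.
Then Σ (x_i + x_{i+1})·c_i = -119, so x̄ = -119 / (6·(-8.5)) = 7/3.

7/3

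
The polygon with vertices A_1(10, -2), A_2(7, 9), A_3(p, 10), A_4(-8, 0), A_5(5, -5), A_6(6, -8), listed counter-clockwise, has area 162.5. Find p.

3

Write out the shoelace sum; only the two edges meeting at A_3 involve p:
2·Area = [(7·10 − p·9) + (p·0 − (-8)·10)] + 202
       = -9·p + 352 = 325
⇒ p = 3.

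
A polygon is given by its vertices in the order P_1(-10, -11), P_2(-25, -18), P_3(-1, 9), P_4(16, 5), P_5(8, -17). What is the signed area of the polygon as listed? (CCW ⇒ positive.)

Apply the shoelace formula: 2A = Σ (x_i·y_{i+1} − x_{i+1}·y_i), indices taken mod 5.
Σ = (-95) + (-243) + (-149) + (-312) + (-258) = -1057
Signed area = Σ/2 = -528.5 (negative ⇒ clockwise traversal).

-528.5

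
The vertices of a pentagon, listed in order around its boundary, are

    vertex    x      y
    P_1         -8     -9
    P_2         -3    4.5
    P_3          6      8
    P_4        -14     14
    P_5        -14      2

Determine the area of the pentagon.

196

Apply the surveyor's formula: 2A = Σ (x_i·y_{i+1} − x_{i+1}·y_i), indices taken mod 5.
Σ = (-63) + (-51) + (196) + (168) + (142) = 392
Area = |Σ|/2 = 196.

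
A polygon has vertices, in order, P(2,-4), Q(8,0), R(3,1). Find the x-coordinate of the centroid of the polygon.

13/3

Apply the shoelace formula. First the cross-terms c_i = x_i·y_{i+1} − x_{i+1}·y_i:
  32, 8, -14  ⇒  2A = 26, A = 13.
Then Σ (x_i + x_{i+1})·c_i = 338, so x̄ = 338 / (6·13) = 13/3.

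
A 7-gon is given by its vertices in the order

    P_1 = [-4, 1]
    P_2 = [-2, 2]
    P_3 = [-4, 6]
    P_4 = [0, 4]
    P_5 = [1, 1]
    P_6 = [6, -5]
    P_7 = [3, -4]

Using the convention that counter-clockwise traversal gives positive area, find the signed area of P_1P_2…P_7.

Apply the surveyor's formula: 2A = Σ (x_i·y_{i+1} − x_{i+1}·y_i), indices taken mod 7.
Σ = (-6) + (-4) + (-16) + (-4) + (-11) + (-9) + (-13) = -63
Signed area = Σ/2 = -31.5 (negative ⇒ clockwise traversal).

-31.5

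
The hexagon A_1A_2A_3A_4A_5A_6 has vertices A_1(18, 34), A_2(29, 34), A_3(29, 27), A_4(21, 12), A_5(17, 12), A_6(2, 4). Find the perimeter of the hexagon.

90

|A_1A_2| = √((11)² + (0)²) = √121 = 11
|A_2A_3| = √((0)² + (-7)²) = √49 = 7
|A_3A_4| = √((-8)² + (-15)²) = √289 = 17
|A_4A_5| = √((-4)² + (0)²) = √16 = 4
|A_5A_6| = √((-15)² + (-8)²) = √289 = 17
|A_6A_1| = √((16)² + (30)²) = √1156 = 34
Perimeter = 11 + 7 + 17 + 4 + 17 + 34 = 90.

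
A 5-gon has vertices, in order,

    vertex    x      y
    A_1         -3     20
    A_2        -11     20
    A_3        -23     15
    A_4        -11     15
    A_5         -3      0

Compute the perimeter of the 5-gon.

70

|A_1A_2| = √((-8)² + (0)²) = √64 = 8
|A_2A_3| = √((-12)² + (-5)²) = √169 = 13
|A_3A_4| = √((12)² + (0)²) = √144 = 12
|A_4A_5| = √((8)² + (-15)²) = √289 = 17
|A_5A_1| = √((0)² + (20)²) = √400 = 20
Perimeter = 8 + 13 + 12 + 17 + 20 = 70.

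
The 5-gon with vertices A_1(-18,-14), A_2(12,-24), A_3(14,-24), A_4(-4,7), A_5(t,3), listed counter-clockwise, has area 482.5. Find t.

The doubled signed area Σ (x_i y_{i+1} − x_{i+1} y_i) is linear in t.
With t=0 it equals 692; the coefficient of t is -21 (from the two edges through A_5).
So -21·t + 692 = 2·482.5 = 965 ⇒ t = -13.

-13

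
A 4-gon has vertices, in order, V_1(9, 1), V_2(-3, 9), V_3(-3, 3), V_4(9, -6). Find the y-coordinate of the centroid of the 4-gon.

64/39

Apply the shoelace (surveyor's) formula. First the cross-terms c_i = x_i·y_{i+1} − x_{i+1}·y_i:
  84, 18, -9, 63  ⇒  2A = 156, A = 78.
Then Σ (y_i + y_{i+1})·c_i = 768, so ȳ = 768 / (6·78) = 64/39.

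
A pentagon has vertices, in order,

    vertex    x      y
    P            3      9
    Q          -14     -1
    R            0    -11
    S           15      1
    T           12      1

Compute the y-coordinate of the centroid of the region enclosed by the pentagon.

Apply the shoelace (surveyor's) formula. First the cross-terms c_i = x_i·y_{i+1} − x_{i+1}·y_i:
  123, 154, 165, 3, 105  ⇒  2A = 550, A = 275.
Then Σ (y_i + y_{i+1})·c_i = -1458, so ȳ = -1458 / (6·275) = -243/275.

-243/275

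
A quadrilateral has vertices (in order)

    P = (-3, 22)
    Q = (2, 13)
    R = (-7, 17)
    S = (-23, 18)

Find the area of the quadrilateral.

72.5

Apply the shoelace (surveyor's) formula: 2A = Σ (x_i·y_{i+1} − x_{i+1}·y_i), indices taken mod 4.
Σ = (-83) + (125) + (265) + (-452) = -145
Area = |Σ|/2 = 72.5.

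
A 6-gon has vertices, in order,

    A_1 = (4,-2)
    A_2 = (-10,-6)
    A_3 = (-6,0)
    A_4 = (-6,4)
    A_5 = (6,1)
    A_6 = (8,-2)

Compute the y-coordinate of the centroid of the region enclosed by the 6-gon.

Apply the shoelace (surveyor's) formula. First the cross-terms c_i = x_i·y_{i+1} − x_{i+1}·y_i:
  -44, -36, -24, -30, -20, -8  ⇒  2A = -162, A = -81.
Then Σ (y_i + y_{i+1})·c_i = 374, so ȳ = 374 / (6·(-81)) = -187/243.

-187/243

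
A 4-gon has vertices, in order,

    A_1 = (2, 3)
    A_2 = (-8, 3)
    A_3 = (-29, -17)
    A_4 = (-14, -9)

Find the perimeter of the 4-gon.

|A_1A_2| = √((-10)² + (0)²) = √100 = 10
|A_2A_3| = √((-21)² + (-20)²) = √841 = 29
|A_3A_4| = √((15)² + (8)²) = √289 = 17
|A_4A_1| = √((16)² + (12)²) = √400 = 20
Perimeter = 10 + 29 + 17 + 20 = 76.

76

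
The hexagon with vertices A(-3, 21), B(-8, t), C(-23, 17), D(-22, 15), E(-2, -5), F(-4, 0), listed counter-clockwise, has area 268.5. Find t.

Write out the shoelace sum; only the two edges meeting at B involve t:
2·Area = [((-3)·t − (-8)·21) + ((-8)·17 − (-23)·t)] + 65
       = 20·t + 97 = 537
⇒ t = 22.

22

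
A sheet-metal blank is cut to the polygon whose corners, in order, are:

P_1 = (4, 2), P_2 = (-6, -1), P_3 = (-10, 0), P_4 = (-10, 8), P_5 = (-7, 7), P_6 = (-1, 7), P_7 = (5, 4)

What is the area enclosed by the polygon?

91.5

Apply the surveyor's formula: 2A = Σ (x_i·y_{i+1} − x_{i+1}·y_i), indices taken mod 7.
Cross-terms: 8, -10, -80, -14, -42, -39, -6  ⇒  Σ = -183
Area = |Σ|/2 = 91.5.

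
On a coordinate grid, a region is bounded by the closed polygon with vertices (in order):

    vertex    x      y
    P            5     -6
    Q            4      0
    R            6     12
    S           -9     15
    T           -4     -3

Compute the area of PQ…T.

Σ = (24) + (48) + (198) + (87) + (39) = 396
Area = |Σ|/2 = 198.

198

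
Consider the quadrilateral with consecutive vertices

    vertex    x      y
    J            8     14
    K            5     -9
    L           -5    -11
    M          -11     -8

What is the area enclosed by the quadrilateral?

Apply the surveyor's formula: 2A = Σ (x_i·y_{i+1} − x_{i+1}·y_i), indices taken mod 4.
Σ = (-142) + (-100) + (-81) + (-90) = -413
Area = |Σ|/2 = 206.5.

206.5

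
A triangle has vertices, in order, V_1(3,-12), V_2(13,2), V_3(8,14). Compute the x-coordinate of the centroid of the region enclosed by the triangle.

8

Apply the surveyor's formula. First the cross-terms c_i = x_i·y_{i+1} − x_{i+1}·y_i:
  162, 166, -138  ⇒  2A = 190, A = 95.
Then Σ (x_i + x_{i+1})·c_i = 4560, so x̄ = 4560 / (6·95) = 8.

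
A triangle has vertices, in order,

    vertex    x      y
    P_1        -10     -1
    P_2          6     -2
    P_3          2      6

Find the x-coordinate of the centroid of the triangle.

-2/3

Apply the shoelace formula. First the cross-terms c_i = x_i·y_{i+1} − x_{i+1}·y_i:
  26, 40, 58  ⇒  2A = 124, A = 62.
Then Σ (x_i + x_{i+1})·c_i = -248, so x̄ = -248 / (6·62) = -2/3.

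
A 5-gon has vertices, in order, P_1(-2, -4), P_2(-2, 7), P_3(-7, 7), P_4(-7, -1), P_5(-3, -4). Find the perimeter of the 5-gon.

30

|P_1P_2| = √((0)² + (11)²) = √121 = 11
|P_2P_3| = √((-5)² + (0)²) = √25 = 5
|P_3P_4| = √((0)² + (-8)²) = √64 = 8
|P_4P_5| = √((4)² + (-3)²) = √25 = 5
|P_5P_1| = √((1)² + (0)²) = √1 = 1
Perimeter = 11 + 5 + 8 + 5 + 1 = 30.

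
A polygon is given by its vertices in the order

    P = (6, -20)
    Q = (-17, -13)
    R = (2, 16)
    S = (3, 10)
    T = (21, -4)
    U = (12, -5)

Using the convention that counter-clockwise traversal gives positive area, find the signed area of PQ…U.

-590.5

Cross-terms: -418, -246, -28, -222, -57, -210  ⇒  Σ = -1181
Signed area = Σ/2 = -590.5 (negative ⇒ clockwise traversal).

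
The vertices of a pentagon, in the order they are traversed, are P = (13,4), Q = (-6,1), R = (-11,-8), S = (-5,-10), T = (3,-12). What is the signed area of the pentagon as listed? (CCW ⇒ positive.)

212

Σ = (37) + (59) + (70) + (90) + (168) = 424
Signed area = Σ/2 = 212 (positive ⇒ counter-clockwise traversal).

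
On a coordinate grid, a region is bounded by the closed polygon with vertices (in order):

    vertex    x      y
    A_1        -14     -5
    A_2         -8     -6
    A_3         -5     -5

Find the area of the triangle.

4.5

Σ = (44) + (10) + (-45) = 9
Area = |Σ|/2 = 4.5.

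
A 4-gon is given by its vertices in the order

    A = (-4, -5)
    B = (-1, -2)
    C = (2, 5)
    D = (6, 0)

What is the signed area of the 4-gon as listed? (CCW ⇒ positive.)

-29

Apply the shoelace (surveyor's) formula: 2A = Σ (x_i·y_{i+1} − x_{i+1}·y_i), indices taken mod 4.
A→B: (-4)(-2) − (-1)(-5) = 3
B→C: (-1)(5) − (2)(-2) = -1
C→D: (2)(0) − (6)(5) = -30
D→A: (6)(-5) − (-4)(0) = -30
Σ = -58
Signed area = Σ/2 = -29 (negative ⇒ clockwise traversal).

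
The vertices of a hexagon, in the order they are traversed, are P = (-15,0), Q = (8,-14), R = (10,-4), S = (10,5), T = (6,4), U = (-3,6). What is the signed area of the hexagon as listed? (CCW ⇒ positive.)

Apply Gauss's area formula: 2A = Σ (x_i·y_{i+1} − x_{i+1}·y_i), indices taken mod 6.
Σ = (210) + (108) + (90) + (10) + (48) + (90) = 556
Signed area = Σ/2 = 278 (positive ⇒ counter-clockwise traversal).

278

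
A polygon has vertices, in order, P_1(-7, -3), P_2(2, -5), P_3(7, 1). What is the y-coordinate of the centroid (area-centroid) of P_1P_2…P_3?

Apply the shoelace formula. First the cross-terms c_i = x_i·y_{i+1} − x_{i+1}·y_i:
  41, 37, -14  ⇒  2A = 64, A = 32.
Then Σ (y_i + y_{i+1})·c_i = -448, so ȳ = -448 / (6·32) = -7/3.

-7/3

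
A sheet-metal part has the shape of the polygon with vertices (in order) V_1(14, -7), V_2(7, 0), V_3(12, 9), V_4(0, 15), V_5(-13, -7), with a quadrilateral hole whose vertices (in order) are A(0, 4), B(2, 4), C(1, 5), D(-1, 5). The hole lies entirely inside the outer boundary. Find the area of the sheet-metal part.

Outer boundary:
Apply the shoelace formula: 2A = Σ (x_i·y_{i+1} − x_{i+1}·y_i), indices taken mod 5.
Cross-terms: 49, 63, 180, 195, 189  ⇒  Σ = 676
Area = |Σ|/2 = 338.
Hole:
Apply Gauss's area formula: 2A = Σ (x_i·y_{i+1} − x_{i+1}·y_i), indices taken mod 4.
Cross-terms: -8, 6, 10, -4  ⇒  Σ = 4
Area = |Σ|/2 = 2.
Net area = 338 − 2 = 336.

336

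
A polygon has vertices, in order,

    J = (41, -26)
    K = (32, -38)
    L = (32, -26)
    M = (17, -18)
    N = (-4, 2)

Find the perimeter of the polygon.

126

|JK| = √((-9)² + (-12)²) = √225 = 15
|KL| = √((0)² + (12)²) = √144 = 12
|LM| = √((-15)² + (8)²) = √289 = 17
|MN| = √((-21)² + (20)²) = √841 = 29
|NJ| = √((45)² + (-28)²) = √2809 = 53
Perimeter = 15 + 12 + 17 + 29 + 53 = 126.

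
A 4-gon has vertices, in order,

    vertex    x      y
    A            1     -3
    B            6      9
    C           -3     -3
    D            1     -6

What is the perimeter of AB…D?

36

|AB| = √((5)² + (12)²) = √169 = 13
|BC| = √((-9)² + (-12)²) = √225 = 15
|CD| = √((4)² + (-3)²) = √25 = 5
|DA| = √((0)² + (3)²) = √9 = 3
Perimeter = 13 + 15 + 5 + 3 = 36.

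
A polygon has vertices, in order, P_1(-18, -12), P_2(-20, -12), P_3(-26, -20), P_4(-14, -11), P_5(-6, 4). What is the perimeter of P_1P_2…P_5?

|P_1P_2| = √((-2)² + (0)²) = √4 = 2
|P_2P_3| = √((-6)² + (-8)²) = √100 = 10
|P_3P_4| = √((12)² + (9)²) = √225 = 15
|P_4P_5| = √((8)² + (15)²) = √289 = 17
|P_5P_1| = √((-12)² + (-16)²) = √400 = 20
Perimeter = 2 + 10 + 15 + 17 + 20 = 64.

64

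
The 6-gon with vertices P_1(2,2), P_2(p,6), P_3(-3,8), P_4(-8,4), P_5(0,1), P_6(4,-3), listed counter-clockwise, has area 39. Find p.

The doubled signed area Σ (x_i y_{i+1} − x_{i+1} y_i) is linear in p.
With p=0 it equals 84; the coefficient of p is 6 (from the two edges through P_2).
So 6·p + 84 = 2·39 = 78 ⇒ p = -1.

-1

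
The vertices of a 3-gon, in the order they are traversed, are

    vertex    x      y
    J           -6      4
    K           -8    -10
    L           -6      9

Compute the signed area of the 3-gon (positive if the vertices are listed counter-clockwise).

Apply the shoelace (surveyor's) formula: 2A = Σ (x_i·y_{i+1} − x_{i+1}·y_i), indices taken mod 3.
Cross-terms: 92, -132, 30  ⇒  Σ = -10
Signed area = Σ/2 = -5 (negative ⇒ clockwise traversal).

-5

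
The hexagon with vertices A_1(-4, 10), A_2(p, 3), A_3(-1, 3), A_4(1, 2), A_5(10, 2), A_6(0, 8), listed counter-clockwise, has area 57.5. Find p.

Write out the shoelace sum; only the two edges meeting at A_2 involve p:
2·Area = [((-4)·3 − p·10) + (p·3 − (-1)·3)] + 89
       = -7·p + 80 = 115
⇒ p = -5.

-5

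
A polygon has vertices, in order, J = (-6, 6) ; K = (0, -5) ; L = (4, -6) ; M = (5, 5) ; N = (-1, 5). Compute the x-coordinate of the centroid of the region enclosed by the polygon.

151/231

Apply the surveyor's formula. First the cross-terms c_i = x_i·y_{i+1} − x_{i+1}·y_i:
  30, 20, 50, 30, 24  ⇒  2A = 154, A = 77.
Then Σ (x_i + x_{i+1})·c_i = 302, so x̄ = 302 / (6·77) = 151/231.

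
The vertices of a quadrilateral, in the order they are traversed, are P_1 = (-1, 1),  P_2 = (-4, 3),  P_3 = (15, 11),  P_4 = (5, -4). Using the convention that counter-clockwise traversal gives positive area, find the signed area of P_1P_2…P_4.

Σ = (1) + (-89) + (-115) + (1) = -202
Signed area = Σ/2 = -101 (negative ⇒ clockwise traversal).

-101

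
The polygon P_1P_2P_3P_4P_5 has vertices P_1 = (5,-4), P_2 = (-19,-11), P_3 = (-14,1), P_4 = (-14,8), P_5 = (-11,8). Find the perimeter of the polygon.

|P_1P_2| = √((-24)² + (-7)²) = √625 = 25
|P_2P_3| = √((5)² + (12)²) = √169 = 13
|P_3P_4| = √((0)² + (7)²) = √49 = 7
|P_4P_5| = √((3)² + (0)²) = √9 = 3
|P_5P_1| = √((16)² + (-12)²) = √400 = 20
Perimeter = 25 + 13 + 7 + 3 + 20 = 68.

68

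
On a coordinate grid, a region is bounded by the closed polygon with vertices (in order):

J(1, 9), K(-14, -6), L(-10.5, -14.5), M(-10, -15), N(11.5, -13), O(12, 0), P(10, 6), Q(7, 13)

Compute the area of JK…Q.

470.5

Apply the shoelace formula: 2A = Σ (x_i·y_{i+1} − x_{i+1}·y_i), indices taken mod 8.
J→K: (1)(-6) − (-14)(9) = 120
K→L: (-14)(-14.5) − (-10.5)(-6) = 140
L→M: (-10.5)(-15) − (-10)(-14.5) = 12.5
M→N: (-10)(-13) − (11.5)(-15) = 302.5
N→O: (11.5)(0) − (12)(-13) = 156
O→P: (12)(6) − (10)(0) = 72
P→Q: (10)(13) − (7)(6) = 88
Q→J: (7)(9) − (1)(13) = 50
Σ = 941
Area = |Σ|/2 = 470.5.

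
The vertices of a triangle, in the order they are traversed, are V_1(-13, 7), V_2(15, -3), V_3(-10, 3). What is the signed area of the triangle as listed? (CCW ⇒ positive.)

-41

Apply the surveyor's formula: 2A = Σ (x_i·y_{i+1} − x_{i+1}·y_i), indices taken mod 3.
Σ = (-66) + (15) + (-31) = -82
Signed area = Σ/2 = -41 (negative ⇒ clockwise traversal).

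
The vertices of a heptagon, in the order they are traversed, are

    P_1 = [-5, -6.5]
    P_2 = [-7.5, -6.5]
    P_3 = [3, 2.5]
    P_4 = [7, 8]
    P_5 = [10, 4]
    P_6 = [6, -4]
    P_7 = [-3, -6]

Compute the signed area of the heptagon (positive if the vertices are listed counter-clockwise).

P_1→P_2: (-5)(-6.5) − (-7.5)(-6.5) = -16.25
P_2→P_3: (-7.5)(2.5) − (3)(-6.5) = 0.75
P_3→P_4: (3)(8) − (7)(2.5) = 6.5
P_4→P_5: (7)(4) − (10)(8) = -52
P_5→P_6: (10)(-4) − (6)(4) = -64
P_6→P_7: (6)(-6) − (-3)(-4) = -48
P_7→P_1: (-3)(-6.5) − (-5)(-6) = -10.5
Σ = -183.5
Signed area = Σ/2 = -91.75 (negative ⇒ clockwise traversal).

-91.75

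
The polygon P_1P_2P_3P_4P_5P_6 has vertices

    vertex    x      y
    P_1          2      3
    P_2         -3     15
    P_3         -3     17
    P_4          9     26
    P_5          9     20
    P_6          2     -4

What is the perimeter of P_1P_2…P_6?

|P_1P_2| = √((-5)² + (12)²) = √169 = 13
|P_2P_3| = √((0)² + (2)²) = √4 = 2
|P_3P_4| = √((12)² + (9)²) = √225 = 15
|P_4P_5| = √((0)² + (-6)²) = √36 = 6
|P_5P_6| = √((-7)² + (-24)²) = √625 = 25
|P_6P_1| = √((0)² + (7)²) = √49 = 7
Perimeter = 13 + 2 + 15 + 6 + 25 + 7 = 68.

68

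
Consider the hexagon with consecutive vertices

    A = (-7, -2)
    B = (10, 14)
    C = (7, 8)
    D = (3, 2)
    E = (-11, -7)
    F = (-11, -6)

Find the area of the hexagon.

68

Apply the shoelace formula: 2A = Σ (x_i·y_{i+1} − x_{i+1}·y_i), indices taken mod 6.
Σ = (-78) + (-18) + (-10) + (1) + (-11) + (-20) = -136
Area = |Σ|/2 = 68.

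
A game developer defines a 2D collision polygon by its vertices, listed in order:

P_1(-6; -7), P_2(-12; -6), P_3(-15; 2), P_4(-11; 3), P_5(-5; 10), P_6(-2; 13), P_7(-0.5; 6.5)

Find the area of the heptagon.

Apply the shoelace (surveyor's) formula: 2A = Σ (x_i·y_{i+1} − x_{i+1}·y_i), indices taken mod 7.
Σ = (-48) + (-114) + (-23) + (-95) + (-45) + (-6.5) + (42.5) = -289
Area = |Σ|/2 = 144.5.

144.5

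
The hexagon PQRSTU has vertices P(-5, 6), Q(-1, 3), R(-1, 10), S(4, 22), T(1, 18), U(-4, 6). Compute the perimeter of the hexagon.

44

|PQ| = √((4)² + (-3)²) = √25 = 5
|QR| = √((0)² + (7)²) = √49 = 7
|RS| = √((5)² + (12)²) = √169 = 13
|ST| = √((-3)² + (-4)²) = √25 = 5
|TU| = √((-5)² + (-12)²) = √169 = 13
|UP| = √((-1)² + (0)²) = √1 = 1
Perimeter = 5 + 7 + 13 + 5 + 13 + 1 = 44.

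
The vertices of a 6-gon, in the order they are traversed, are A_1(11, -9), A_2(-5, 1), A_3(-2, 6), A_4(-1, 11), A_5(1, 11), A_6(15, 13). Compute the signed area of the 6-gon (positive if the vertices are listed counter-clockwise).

Apply the surveyor's formula: 2A = Σ (x_i·y_{i+1} − x_{i+1}·y_i), indices taken mod 6.
A_1→A_2: (11)(1) − (-5)(-9) = -34
A_2→A_3: (-5)(6) − (-2)(1) = -28
A_3→A_4: (-2)(11) − (-1)(6) = -16
A_4→A_5: (-1)(11) − (1)(11) = -22
A_5→A_6: (1)(13) − (15)(11) = -152
A_6→A_1: (15)(-9) − (11)(13) = -278
Σ = -530
Signed area = Σ/2 = -265 (negative ⇒ clockwise traversal).

-265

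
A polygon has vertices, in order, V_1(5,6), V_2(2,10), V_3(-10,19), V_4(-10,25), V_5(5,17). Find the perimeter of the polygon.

|V_1V_2| = √((-3)² + (4)²) = √25 = 5
|V_2V_3| = √((-12)² + (9)²) = √225 = 15
|V_3V_4| = √((0)² + (6)²) = √36 = 6
|V_4V_5| = √((15)² + (-8)²) = √289 = 17
|V_5V_1| = √((0)² + (-11)²) = √121 = 11
Perimeter = 5 + 15 + 6 + 17 + 11 = 54.

54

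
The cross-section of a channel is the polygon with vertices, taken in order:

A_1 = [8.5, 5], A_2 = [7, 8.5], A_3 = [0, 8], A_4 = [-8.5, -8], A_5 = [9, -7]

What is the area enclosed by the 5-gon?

Apply the surveyor's formula: 2A = Σ (x_i·y_{i+1} − x_{i+1}·y_i), indices taken mod 5.
Cross-terms: 37.25, 56, 68, 131.5, 104.5  ⇒  Σ = 397.25
Area = |Σ|/2 = 198.625.

198.625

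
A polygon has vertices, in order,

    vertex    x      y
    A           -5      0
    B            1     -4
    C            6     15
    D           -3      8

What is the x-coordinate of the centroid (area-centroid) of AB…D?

Apply the shoelace (surveyor's) formula. First the cross-terms c_i = x_i·y_{i+1} − x_{i+1}·y_i:
  20, 39, 93, 40  ⇒  2A = 192, A = 96.
Then Σ (x_i + x_{i+1})·c_i = 152, so x̄ = 152 / (6·96) = 19/72.

19/72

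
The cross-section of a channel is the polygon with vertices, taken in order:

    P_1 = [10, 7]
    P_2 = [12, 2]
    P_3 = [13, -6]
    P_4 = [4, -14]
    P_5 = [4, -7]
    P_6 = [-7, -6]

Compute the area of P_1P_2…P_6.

Apply the surveyor's formula: 2A = Σ (x_i·y_{i+1} − x_{i+1}·y_i), indices taken mod 6.
Cross-terms: -64, -98, -158, 28, -73, 11  ⇒  Σ = -354
Area = |Σ|/2 = 177.

177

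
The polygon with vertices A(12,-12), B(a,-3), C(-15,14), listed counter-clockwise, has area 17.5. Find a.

4

Write out the shoelace sum; only the two edges meeting at B involve a:
2·Area = [(12·(-3) − a·(-12)) + (a·14 − (-15)·(-3))] + 12
       = 26·a + -69 = 35
⇒ a = 4.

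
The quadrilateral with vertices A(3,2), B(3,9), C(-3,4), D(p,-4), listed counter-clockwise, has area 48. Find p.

-6

Write out the shoelace sum; only the two edges meeting at D involve p:
2·Area = [((-3)·(-4) − p·4) + (p·2 − 3·(-4))] + 60
       = -2·p + 84 = 96
⇒ p = -6.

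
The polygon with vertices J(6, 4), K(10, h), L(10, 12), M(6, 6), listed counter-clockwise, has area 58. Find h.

-15

The doubled signed area Σ (x_i y_{i+1} − x_{i+1} y_i) is linear in h.
With h=0 it equals 56; the coefficient of h is -4 (from the two edges through K).
So -4·h + 56 = 2·58 = 116 ⇒ h = -15.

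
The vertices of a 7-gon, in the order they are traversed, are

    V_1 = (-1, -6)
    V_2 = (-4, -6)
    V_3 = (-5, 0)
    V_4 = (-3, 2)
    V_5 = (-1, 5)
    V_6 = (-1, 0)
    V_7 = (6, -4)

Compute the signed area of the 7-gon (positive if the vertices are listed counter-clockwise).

-51

Σ = (-18) + (-30) + (-10) + (-13) + (5) + (4) + (-40) = -102
Signed area = Σ/2 = -51 (negative ⇒ clockwise traversal).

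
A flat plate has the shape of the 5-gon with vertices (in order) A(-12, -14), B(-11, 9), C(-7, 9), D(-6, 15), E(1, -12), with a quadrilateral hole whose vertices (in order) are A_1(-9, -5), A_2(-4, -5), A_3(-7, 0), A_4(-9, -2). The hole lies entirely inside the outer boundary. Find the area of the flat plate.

Outer boundary:
Apply the surveyor's formula: 2A = Σ (x_i·y_{i+1} − x_{i+1}·y_i), indices taken mod 5.
Σ = (-262) + (-36) + (-51) + (57) + (-158) = -450
Area = |Σ|/2 = 225.
Hole:
Apply the surveyor's formula: 2A = Σ (x_i·y_{i+1} − x_{i+1}·y_i), indices taken mod 4.
Σ = (25) + (-35) + (14) + (27) = 31
Area = |Σ|/2 = 15.5.
Net area = 225 − 15.5 = 209.5.

209.5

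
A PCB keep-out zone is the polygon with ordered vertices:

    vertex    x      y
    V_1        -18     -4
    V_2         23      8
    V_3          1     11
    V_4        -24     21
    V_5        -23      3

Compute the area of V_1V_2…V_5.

517.5

Apply the shoelace (surveyor's) formula: 2A = Σ (x_i·y_{i+1} − x_{i+1}·y_i), indices taken mod 5.
Cross-terms: -52, 245, 285, 411, 146  ⇒  Σ = 1035
Area = |Σ|/2 = 517.5.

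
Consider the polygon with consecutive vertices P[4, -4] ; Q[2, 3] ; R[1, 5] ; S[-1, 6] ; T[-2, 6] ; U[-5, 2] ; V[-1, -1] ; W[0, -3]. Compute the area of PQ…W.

46

Cross-terms: 20, 7, 11, 6, 26, 7, 3, 12  ⇒  Σ = 92
Area = |Σ|/2 = 46.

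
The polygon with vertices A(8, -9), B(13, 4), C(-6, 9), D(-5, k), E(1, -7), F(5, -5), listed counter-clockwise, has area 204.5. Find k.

Write out the shoelace sum; only the two edges meeting at D involve k:
2·Area = [((-6)·k − (-5)·9) + ((-5)·(-7) − 1·k)] + 315
       = -7·k + 395 = 409
⇒ k = -2.

-2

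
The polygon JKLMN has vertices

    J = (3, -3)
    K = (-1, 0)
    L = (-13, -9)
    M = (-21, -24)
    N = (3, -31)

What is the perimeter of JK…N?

90

|JK| = √((-4)² + (3)²) = √25 = 5
|KL| = √((-12)² + (-9)²) = √225 = 15
|LM| = √((-8)² + (-15)²) = √289 = 17
|MN| = √((24)² + (-7)²) = √625 = 25
|NJ| = √((0)² + (28)²) = √784 = 28
Perimeter = 5 + 15 + 17 + 25 + 28 = 90.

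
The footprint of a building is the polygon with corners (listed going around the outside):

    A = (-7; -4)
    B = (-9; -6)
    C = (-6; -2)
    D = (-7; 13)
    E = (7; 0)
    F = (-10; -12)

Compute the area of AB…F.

A→B: (-7)(-6) − (-9)(-4) = 6
B→C: (-9)(-2) − (-6)(-6) = -18
C→D: (-6)(13) − (-7)(-2) = -92
D→E: (-7)(0) − (7)(13) = -91
E→F: (7)(-12) − (-10)(0) = -84
F→A: (-10)(-4) − (-7)(-12) = -44
Σ = -323
Area = |Σ|/2 = 161.5.

161.5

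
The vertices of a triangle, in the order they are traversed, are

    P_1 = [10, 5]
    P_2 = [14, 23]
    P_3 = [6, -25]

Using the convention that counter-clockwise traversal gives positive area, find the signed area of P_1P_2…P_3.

-24

Apply the shoelace (surveyor's) formula: 2A = Σ (x_i·y_{i+1} − x_{i+1}·y_i), indices taken mod 3.
P_1→P_2: (10)(23) − (14)(5) = 160
P_2→P_3: (14)(-25) − (6)(23) = -488
P_3→P_1: (6)(5) − (10)(-25) = 280
Σ = -48
Signed area = Σ/2 = -24 (negative ⇒ clockwise traversal).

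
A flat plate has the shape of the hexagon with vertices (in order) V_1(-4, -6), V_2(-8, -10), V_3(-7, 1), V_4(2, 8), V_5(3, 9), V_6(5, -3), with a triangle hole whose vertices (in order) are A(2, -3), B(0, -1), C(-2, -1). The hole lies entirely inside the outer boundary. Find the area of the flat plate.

121

Outer boundary:
Σ = (-8) + (-78) + (-58) + (-6) + (-54) + (-42) = -246
Area = |Σ|/2 = 123.
Hole:
A→B: (2)(-1) − (0)(-3) = -2
B→C: (0)(-1) − (-2)(-1) = -2
C→A: (-2)(-3) − (2)(-1) = 8
Σ = 4
Area = |Σ|/2 = 2.
Net area = 123 − 2 = 121.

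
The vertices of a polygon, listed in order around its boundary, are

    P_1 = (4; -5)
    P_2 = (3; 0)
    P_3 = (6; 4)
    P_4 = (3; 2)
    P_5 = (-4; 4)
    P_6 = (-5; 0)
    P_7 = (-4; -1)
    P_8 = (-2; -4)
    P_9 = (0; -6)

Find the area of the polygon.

Cross-terms: 15, 12, 0, 20, 20, 5, 14, 12, 24  ⇒  Σ = 122
Area = |Σ|/2 = 61.

61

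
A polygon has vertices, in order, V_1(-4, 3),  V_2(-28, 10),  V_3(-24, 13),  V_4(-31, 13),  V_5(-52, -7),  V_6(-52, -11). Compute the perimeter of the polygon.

|V_1V_2| = √((-24)² + (7)²) = √625 = 25
|V_2V_3| = √((4)² + (3)²) = √25 = 5
|V_3V_4| = √((-7)² + (0)²) = √49 = 7
|V_4V_5| = √((-21)² + (-20)²) = √841 = 29
|V_5V_6| = √((0)² + (-4)²) = √16 = 4
|V_6V_1| = √((48)² + (14)²) = √2500 = 50
Perimeter = 25 + 5 + 7 + 29 + 4 + 50 = 120.

120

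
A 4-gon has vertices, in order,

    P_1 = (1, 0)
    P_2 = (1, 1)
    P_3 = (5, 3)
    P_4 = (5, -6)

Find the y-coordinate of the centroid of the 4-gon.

Apply the surveyor's formula. First the cross-terms c_i = x_i·y_{i+1} − x_{i+1}·y_i:
  1, -2, -45, 6  ⇒  2A = -40, A = -20.
Then Σ (y_i + y_{i+1})·c_i = 92, so ȳ = 92 / (6·(-20)) = -23/30.

-23/30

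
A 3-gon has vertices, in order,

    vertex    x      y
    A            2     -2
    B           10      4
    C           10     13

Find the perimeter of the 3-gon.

36

|AB| = √((8)² + (6)²) = √100 = 10
|BC| = √((0)² + (9)²) = √81 = 9
|CA| = √((-8)² + (-15)²) = √289 = 17
Perimeter = 10 + 9 + 17 = 36.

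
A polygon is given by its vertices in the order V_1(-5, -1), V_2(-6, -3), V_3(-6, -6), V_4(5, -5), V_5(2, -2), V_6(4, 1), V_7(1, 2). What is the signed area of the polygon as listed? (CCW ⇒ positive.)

Apply the shoelace (surveyor's) formula: 2A = Σ (x_i·y_{i+1} − x_{i+1}·y_i), indices taken mod 7.
Σ = (9) + (18) + (60) + (0) + (10) + (7) + (9) = 113
Signed area = Σ/2 = 56.5 (positive ⇒ counter-clockwise traversal).

56.5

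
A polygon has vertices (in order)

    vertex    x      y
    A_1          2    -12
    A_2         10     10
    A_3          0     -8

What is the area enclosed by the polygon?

38

Apply the shoelace (surveyor's) formula: 2A = Σ (x_i·y_{i+1} − x_{i+1}·y_i), indices taken mod 3.
Cross-terms: 140, -80, 16  ⇒  Σ = 76
Area = |Σ|/2 = 38.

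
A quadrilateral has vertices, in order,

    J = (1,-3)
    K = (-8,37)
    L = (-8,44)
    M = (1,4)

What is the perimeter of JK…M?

|JK| = √((-9)² + (40)²) = √1681 = 41
|KL| = √((0)² + (7)²) = √49 = 7
|LM| = √((9)² + (-40)²) = √1681 = 41
|MJ| = √((0)² + (-7)²) = √49 = 7
Perimeter = 41 + 7 + 41 + 7 = 96.

96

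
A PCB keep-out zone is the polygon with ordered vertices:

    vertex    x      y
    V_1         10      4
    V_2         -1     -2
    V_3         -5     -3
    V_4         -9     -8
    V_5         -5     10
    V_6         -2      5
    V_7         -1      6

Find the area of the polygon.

Σ = (-16) + (-7) + (13) + (-130) + (-5) + (-7) + (-64) = -216
Area = |Σ|/2 = 108.

108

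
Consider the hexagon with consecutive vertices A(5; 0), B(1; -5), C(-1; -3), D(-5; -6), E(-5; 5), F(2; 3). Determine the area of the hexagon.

68.5

A→B: (5)(-5) − (1)(0) = -25
B→C: (1)(-3) − (-1)(-5) = -8
C→D: (-1)(-6) − (-5)(-3) = -9
D→E: (-5)(5) − (-5)(-6) = -55
E→F: (-5)(3) − (2)(5) = -25
F→A: (2)(0) − (5)(3) = -15
Σ = -137
Area = |Σ|/2 = 68.5.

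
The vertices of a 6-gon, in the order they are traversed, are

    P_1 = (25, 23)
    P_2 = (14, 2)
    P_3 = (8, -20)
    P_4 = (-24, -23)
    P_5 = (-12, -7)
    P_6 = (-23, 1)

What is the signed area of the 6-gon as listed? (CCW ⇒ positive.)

Σ = (-272) + (-296) + (-664) + (-108) + (-173) + (-554) = -2067
Signed area = Σ/2 = -1033.5 (negative ⇒ clockwise traversal).

-1033.5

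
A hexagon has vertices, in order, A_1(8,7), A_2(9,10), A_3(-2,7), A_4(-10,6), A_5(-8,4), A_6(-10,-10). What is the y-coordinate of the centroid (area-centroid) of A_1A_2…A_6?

223/111

Apply Gauss's area formula. First the cross-terms c_i = x_i·y_{i+1} − x_{i+1}·y_i:
  17, 83, 58, 8, 120, 10  ⇒  2A = 296, A = 148.
Then Σ (y_i + y_{i+1})·c_i = 1784, so ȳ = 1784 / (6·148) = 223/111.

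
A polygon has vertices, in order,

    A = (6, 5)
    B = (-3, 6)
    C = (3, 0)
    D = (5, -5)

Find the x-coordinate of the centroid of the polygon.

638/219

Apply the surveyor's formula. First the cross-terms c_i = x_i·y_{i+1} − x_{i+1}·y_i:
  51, -18, -15, 55  ⇒  2A = 73, A = 36.5.
Then Σ (x_i + x_{i+1})·c_i = 638, so x̄ = 638 / (6·36.5) = 638/219.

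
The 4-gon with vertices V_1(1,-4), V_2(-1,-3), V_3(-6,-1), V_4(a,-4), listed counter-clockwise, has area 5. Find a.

The doubled signed area Σ (x_i y_{i+1} − x_{i+1} y_i) is linear in a.
With a=0 it equals 4; the coefficient of a is -3 (from the two edges through V_4).
So -3·a + 4 = 2·5 = 10 ⇒ a = -2.

-2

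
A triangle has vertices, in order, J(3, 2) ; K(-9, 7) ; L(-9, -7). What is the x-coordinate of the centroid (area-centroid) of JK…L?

Apply the shoelace (surveyor's) formula. First the cross-terms c_i = x_i·y_{i+1} − x_{i+1}·y_i:
  39, 126, 3  ⇒  2A = 168, A = 84.
Then Σ (x_i + x_{i+1})·c_i = -2520, so x̄ = -2520 / (6·84) = -5.

-5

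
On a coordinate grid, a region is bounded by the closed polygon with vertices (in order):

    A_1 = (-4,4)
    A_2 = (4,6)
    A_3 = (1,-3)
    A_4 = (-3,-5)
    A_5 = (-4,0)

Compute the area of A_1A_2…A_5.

54

Σ = (-40) + (-18) + (-14) + (-20) + (-16) = -108
Area = |Σ|/2 = 54.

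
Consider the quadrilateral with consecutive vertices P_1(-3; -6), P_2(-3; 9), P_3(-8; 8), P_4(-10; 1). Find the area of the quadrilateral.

Σ = (-45) + (48) + (72) + (63) = 138
Area = |Σ|/2 = 69.

69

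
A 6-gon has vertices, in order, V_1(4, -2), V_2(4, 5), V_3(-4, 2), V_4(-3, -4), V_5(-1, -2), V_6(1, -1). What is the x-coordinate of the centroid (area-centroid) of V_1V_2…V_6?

Apply the surveyor's formula. First the cross-terms c_i = x_i·y_{i+1} − x_{i+1}·y_i:
  28, 28, 22, 2, 3, 2  ⇒  2A = 85, A = 42.5.
Then Σ (x_i + x_{i+1})·c_i = 72, so x̄ = 72 / (6·42.5) = 24/85.

24/85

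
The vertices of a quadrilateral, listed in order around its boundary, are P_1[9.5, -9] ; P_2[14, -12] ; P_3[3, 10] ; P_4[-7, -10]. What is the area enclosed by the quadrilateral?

Apply the surveyor's formula: 2A = Σ (x_i·y_{i+1} − x_{i+1}·y_i), indices taken mod 4.
Σ = (12) + (176) + (40) + (158) = 386
Area = |Σ|/2 = 193.

193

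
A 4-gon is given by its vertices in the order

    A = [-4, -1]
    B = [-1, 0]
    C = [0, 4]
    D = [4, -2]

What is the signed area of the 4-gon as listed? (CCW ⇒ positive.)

-16.5

Apply the shoelace formula: 2A = Σ (x_i·y_{i+1} − x_{i+1}·y_i), indices taken mod 4.
Cross-terms: -1, -4, -16, -12  ⇒  Σ = -33
Signed area = Σ/2 = -16.5 (negative ⇒ clockwise traversal).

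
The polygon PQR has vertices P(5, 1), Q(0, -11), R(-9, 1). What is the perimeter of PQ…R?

|PQ| = √((-5)² + (-12)²) = √169 = 13
|QR| = √((-9)² + (12)²) = √225 = 15
|RP| = √((14)² + (0)²) = √196 = 14
Perimeter = 13 + 15 + 14 = 42.

42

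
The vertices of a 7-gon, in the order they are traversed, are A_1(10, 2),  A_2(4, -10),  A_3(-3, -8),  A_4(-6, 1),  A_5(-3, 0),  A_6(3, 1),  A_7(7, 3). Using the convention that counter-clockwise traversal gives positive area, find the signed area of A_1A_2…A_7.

A_1→A_2: (10)(-10) − (4)(2) = -108
A_2→A_3: (4)(-8) − (-3)(-10) = -62
A_3→A_4: (-3)(1) − (-6)(-8) = -51
A_4→A_5: (-6)(0) − (-3)(1) = 3
A_5→A_6: (-3)(1) − (3)(0) = -3
A_6→A_7: (3)(3) − (7)(1) = 2
A_7→A_1: (7)(2) − (10)(3) = -16
Σ = -235
Signed area = Σ/2 = -117.5 (negative ⇒ clockwise traversal).

-117.5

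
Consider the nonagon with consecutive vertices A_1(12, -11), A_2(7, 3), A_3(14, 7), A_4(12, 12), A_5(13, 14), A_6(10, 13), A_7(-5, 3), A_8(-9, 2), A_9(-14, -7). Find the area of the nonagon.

343

Σ = (113) + (7) + (84) + (12) + (29) + (95) + (17) + (91) + (238) = 686
Area = |Σ|/2 = 343.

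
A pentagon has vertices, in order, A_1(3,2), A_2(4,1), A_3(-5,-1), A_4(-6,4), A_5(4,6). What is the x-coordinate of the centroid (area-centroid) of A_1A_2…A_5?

Apply the shoelace (surveyor's) formula. First the cross-terms c_i = x_i·y_{i+1} − x_{i+1}·y_i:
  -5, 1, -26, -52, -10  ⇒  2A = -92, A = -46.
Then Σ (x_i + x_{i+1})·c_i = 284, so x̄ = 284 / (6·(-46)) = -71/69.

-71/69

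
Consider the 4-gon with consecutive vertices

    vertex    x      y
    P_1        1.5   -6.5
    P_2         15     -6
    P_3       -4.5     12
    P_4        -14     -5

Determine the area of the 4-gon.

Apply Gauss's area formula: 2A = Σ (x_i·y_{i+1} − x_{i+1}·y_i), indices taken mod 4.
Σ = (88.5) + (153) + (190.5) + (98.5) = 530.5
Area = |Σ|/2 = 265.25.

265.25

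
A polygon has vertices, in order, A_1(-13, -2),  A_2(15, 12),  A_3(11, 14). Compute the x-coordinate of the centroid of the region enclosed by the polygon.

13/3

Apply the shoelace (surveyor's) formula. First the cross-terms c_i = x_i·y_{i+1} − x_{i+1}·y_i:
  -126, 78, 160  ⇒  2A = 112, A = 56.
Then Σ (x_i + x_{i+1})·c_i = 1456, so x̄ = 1456 / (6·56) = 13/3.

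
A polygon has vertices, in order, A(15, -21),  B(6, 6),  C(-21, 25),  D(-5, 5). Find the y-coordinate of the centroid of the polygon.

906/271

Apply Gauss's area formula. First the cross-terms c_i = x_i·y_{i+1} − x_{i+1}·y_i:
  216, 276, 20, 30  ⇒  2A = 542, A = 271.
Then Σ (y_i + y_{i+1})·c_i = 5436, so ȳ = 5436 / (6·271) = 906/271.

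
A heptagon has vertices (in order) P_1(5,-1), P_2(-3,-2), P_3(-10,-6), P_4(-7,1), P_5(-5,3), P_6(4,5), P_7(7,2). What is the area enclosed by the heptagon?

Σ = (-13) + (-2) + (-52) + (-16) + (-37) + (-27) + (-17) = -164
Area = |Σ|/2 = 82.

82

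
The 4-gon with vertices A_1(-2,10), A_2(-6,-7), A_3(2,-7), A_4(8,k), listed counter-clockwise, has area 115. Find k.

The doubled signed area Σ (x_i y_{i+1} − x_{i+1} y_i) is linear in k.
With k=0 it equals 266; the coefficient of k is 4 (from the two edges through A_4).
So 4·k + 266 = 2·115 = 230 ⇒ k = -9.

-9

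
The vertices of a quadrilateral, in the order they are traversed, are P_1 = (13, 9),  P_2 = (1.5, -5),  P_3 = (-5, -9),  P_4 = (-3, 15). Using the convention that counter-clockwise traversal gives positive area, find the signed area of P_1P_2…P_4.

-220.5

Σ = (-78.5) + (-38.5) + (-102) + (-222) = -441
Signed area = Σ/2 = -220.5 (negative ⇒ clockwise traversal).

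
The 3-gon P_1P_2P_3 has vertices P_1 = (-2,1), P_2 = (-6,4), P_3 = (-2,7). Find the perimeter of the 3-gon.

|P_1P_2| = √((-4)² + (3)²) = √25 = 5
|P_2P_3| = √((4)² + (3)²) = √25 = 5
|P_3P_1| = √((0)² + (-6)²) = √36 = 6
Perimeter = 5 + 5 + 6 = 16.

16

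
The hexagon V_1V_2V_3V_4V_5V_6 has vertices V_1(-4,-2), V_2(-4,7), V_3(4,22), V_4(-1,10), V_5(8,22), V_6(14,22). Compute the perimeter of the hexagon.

90

|V_1V_2| = √((0)² + (9)²) = √81 = 9
|V_2V_3| = √((8)² + (15)²) = √289 = 17
|V_3V_4| = √((-5)² + (-12)²) = √169 = 13
|V_4V_5| = √((9)² + (12)²) = √225 = 15
|V_5V_6| = √((6)² + (0)²) = √36 = 6
|V_6V_1| = √((-18)² + (-24)²) = √900 = 30
Perimeter = 9 + 17 + 13 + 15 + 6 + 30 = 90.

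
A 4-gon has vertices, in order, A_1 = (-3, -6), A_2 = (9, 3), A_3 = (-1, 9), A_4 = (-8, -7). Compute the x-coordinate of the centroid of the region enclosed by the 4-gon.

-22/235

Apply the surveyor's formula. First the cross-terms c_i = x_i·y_{i+1} − x_{i+1}·y_i:
  45, 84, 79, 27  ⇒  2A = 235, A = 117.5.
Then Σ (x_i + x_{i+1})·c_i = -66, so x̄ = -66 / (6·117.5) = -22/235.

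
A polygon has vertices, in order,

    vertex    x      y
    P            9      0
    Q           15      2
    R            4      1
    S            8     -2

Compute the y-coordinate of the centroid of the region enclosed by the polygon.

37/81

Apply the surveyor's formula. First the cross-terms c_i = x_i·y_{i+1} − x_{i+1}·y_i:
  18, 7, -16, 18  ⇒  2A = 27, A = 13.5.
Then Σ (y_i + y_{i+1})·c_i = 37, so ȳ = 37 / (6·13.5) = 37/81.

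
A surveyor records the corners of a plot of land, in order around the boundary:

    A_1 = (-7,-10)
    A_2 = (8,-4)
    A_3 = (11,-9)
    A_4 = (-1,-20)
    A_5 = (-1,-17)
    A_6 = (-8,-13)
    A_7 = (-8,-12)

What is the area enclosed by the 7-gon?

Apply Gauss's area formula: 2A = Σ (x_i·y_{i+1} − x_{i+1}·y_i), indices taken mod 7.
Σ = (108) + (-28) + (-229) + (-3) + (-123) + (-8) + (-4) = -287
Area = |Σ|/2 = 143.5.

143.5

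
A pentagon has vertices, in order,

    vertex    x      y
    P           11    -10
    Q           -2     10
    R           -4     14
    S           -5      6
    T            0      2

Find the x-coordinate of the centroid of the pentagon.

11/29

Apply the shoelace formula. First the cross-terms c_i = x_i·y_{i+1} − x_{i+1}·y_i:
  90, 12, 46, -10, -22  ⇒  2A = 116, A = 58.
Then Σ (x_i + x_{i+1})·c_i = 132, so x̄ = 132 / (6·58) = 11/29.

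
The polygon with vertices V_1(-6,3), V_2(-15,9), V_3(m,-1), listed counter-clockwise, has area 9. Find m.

-3

Write out the shoelace sum; only the two edges meeting at V_3 involve m:
2·Area = [((-15)·(-1) − m·9) + (m·3 − (-6)·(-1))] + -9
       = -6·m + 0 = 18
⇒ m = -3.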